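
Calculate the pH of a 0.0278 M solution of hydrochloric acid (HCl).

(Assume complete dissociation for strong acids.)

[H⁺] = 0.0278 M for strong acid. pH = -log[H⁺] = -log(0.0278)

pH = 1.56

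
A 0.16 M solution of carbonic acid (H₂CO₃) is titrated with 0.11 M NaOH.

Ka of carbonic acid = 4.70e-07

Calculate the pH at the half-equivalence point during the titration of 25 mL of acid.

At half-equivalence [HA] = [A⁻], so Henderson-Hasselbalch gives pH = pKa = -log(4.70e-07) = 6.33.

pH = pKa = 6.33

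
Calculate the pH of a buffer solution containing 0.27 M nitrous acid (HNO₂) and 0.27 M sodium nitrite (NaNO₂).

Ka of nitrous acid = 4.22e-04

pKa = -log(4.22e-04) = 3.37. pH = pKa + log([A⁻]/[HA]) = 3.37 + log(0.27/0.27)

pH = 3.37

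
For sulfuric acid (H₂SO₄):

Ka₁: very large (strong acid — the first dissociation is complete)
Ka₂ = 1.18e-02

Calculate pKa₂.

pKa₂ = -log(Ka₂) = -log(1.18e-02) = 1.93.

pK_{a2} = 1.93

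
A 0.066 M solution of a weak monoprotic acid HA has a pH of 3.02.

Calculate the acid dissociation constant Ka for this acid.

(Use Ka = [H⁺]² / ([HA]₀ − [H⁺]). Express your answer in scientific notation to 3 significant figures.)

[H⁺] = 10^(−pH) = 10^(−3.02) = 9.550e-04 M. For HA ⇌ H⁺ + A⁻, Ka = [H⁺][A⁻]/[HA] = [H⁺]² / ([HA]₀ − [H⁺]) = (9.550e-04)² / (0.066 − 9.550e-04) = 1.40e-05.

K_a = 1.40e-05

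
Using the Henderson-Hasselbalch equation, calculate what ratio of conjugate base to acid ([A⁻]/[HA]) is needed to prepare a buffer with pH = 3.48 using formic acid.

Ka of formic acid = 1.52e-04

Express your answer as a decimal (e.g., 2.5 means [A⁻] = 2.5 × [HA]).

pKa = -log(1.52e-04) = 3.8182. pH = pKa + log([A⁻]/[HA]), so log([A⁻]/[HA]) = pH − pKa = 3.48 − 3.8182 = -0.3382. [A⁻]/[HA] = 10^(-0.3382) = 0.459

[A⁻]/[HA] = 0.459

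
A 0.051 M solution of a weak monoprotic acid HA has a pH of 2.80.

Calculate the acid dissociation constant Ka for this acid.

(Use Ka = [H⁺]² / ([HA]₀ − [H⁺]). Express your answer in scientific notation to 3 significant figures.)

[H⁺] = 10^(−pH) = 10^(−2.80) = 1.585e-03 M. For HA ⇌ H⁺ + A⁻, Ka = [H⁺][A⁻]/[HA] = [H⁺]² / ([HA]₀ − [H⁺]) = (1.585e-03)² / (0.051 − 1.585e-03) = 5.08e-05.

K_a = 5.08e-05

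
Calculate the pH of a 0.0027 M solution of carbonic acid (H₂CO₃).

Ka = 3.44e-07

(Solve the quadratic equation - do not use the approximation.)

x² + Ka×x - Ka×C = 0. Using quadratic formula: [H⁺] = 3.0305e-05

pH = 4.52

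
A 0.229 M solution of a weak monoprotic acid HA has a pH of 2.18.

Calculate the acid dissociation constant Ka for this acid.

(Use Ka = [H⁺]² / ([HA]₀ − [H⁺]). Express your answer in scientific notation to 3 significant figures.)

[H⁺] = 10^(−pH) = 10^(−2.18) = 6.607e-03 M. For HA ⇌ H⁺ + A⁻, Ka = [H⁺][A⁻]/[HA] = [H⁺]² / ([HA]₀ − [H⁺]) = (6.607e-03)² / (0.229 − 6.607e-03) = 1.96e-04.

K_a = 1.96e-04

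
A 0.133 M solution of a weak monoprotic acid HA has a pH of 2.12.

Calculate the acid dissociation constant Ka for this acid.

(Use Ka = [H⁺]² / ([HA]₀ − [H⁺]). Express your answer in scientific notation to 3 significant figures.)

[H⁺] = 10^(−pH) = 10^(−2.12) = 7.586e-03 M. For HA ⇌ H⁺ + A⁻, Ka = [H⁺][A⁻]/[HA] = [H⁺]² / ([HA]₀ − [H⁺]) = (7.586e-03)² / (0.133 − 7.586e-03) = 4.59e-04.

K_a = 4.59e-04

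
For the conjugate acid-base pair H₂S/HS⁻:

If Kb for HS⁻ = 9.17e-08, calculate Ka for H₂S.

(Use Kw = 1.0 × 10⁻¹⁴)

For a conjugate pair Ka × Kb = Kw, so Ka = Kw/Kb = 1.0 × 10⁻¹⁴ / 9.17e-08 = 1.09e-07.

K_a = 1.09e-07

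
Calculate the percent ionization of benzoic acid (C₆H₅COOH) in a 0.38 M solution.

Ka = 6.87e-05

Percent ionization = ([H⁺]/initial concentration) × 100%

Using Ka equilibrium: x² + Ka×x - Ka×C = 0. Solving: [H⁺] = 5.0752e-03. Percent = (5.0752e-03/0.38) × 100

Percent ionization = 1.34%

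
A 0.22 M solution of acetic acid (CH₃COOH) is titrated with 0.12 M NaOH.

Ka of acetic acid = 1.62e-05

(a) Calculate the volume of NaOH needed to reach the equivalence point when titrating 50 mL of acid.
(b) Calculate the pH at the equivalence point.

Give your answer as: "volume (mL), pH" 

moles acid = 0.22 × 50/1000 = 0.011 mol; V_base = moles/0.12 × 1000 = 91.7 mL. At equivalence only the conjugate base is present: [A⁻] = 0.011/0.142 = 7.7647e-02 M. Kb = Kw/Ka = 6.17e-10; [OH⁻] = √(Kb × [A⁻]) = 6.9232e-06; pOH = 5.16; pH = 14 - pOH = 8.84.

V = 91.7 mL, pH = 8.84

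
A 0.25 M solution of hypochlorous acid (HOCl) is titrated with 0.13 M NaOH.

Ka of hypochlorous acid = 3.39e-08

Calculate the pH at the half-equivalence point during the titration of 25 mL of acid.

At half-equivalence [HA] = [A⁻], so Henderson-Hasselbalch gives pH = pKa = -log(3.39e-08) = 7.47.

pH = pKa = 7.47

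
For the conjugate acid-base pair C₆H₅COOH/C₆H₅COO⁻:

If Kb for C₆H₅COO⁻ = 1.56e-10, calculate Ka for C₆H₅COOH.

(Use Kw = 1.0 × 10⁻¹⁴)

For a conjugate pair Ka × Kb = Kw, so Ka = Kw/Kb = 1.0 × 10⁻¹⁴ / 1.56e-10 = 6.41e-05.

K_a = 6.41e-05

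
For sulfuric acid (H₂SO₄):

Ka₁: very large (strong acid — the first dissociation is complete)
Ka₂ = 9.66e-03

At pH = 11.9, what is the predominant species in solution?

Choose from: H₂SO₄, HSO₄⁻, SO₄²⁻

The first dissociation is complete, so H₂SO₄ itself is never the predominant species in water; pKa₂ = -log(9.66e-03) = 2.02. For a polyprotic acid the predominant species crosses at each pKa: below pKa_n the protonated form dominates, above it the deprotonated form does. At pH = 11.9, the predominant species is SO₄²⁻.

SO₄²⁻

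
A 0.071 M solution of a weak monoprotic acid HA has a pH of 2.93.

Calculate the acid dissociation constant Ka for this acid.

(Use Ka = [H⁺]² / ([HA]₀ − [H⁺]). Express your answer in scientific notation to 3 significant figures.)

[H⁺] = 10^(−pH) = 10^(−2.93) = 1.175e-03 M. For HA ⇌ H⁺ + A⁻, Ka = [H⁺][A⁻]/[HA] = [H⁺]² / ([HA]₀ − [H⁺]) = (1.175e-03)² / (0.071 − 1.175e-03) = 1.98e-05.

K_a = 1.98e-05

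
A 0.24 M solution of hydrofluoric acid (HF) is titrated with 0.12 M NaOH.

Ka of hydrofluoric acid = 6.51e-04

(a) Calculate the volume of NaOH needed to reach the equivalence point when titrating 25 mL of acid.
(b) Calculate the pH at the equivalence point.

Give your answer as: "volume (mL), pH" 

moles acid = 0.24 × 25/1000 = 0.006 mol; V_base = moles/0.12 × 1000 = 50.0 mL. At equivalence only the conjugate base is present: [A⁻] = 0.006/0.075 = 8.0000e-02 M. Kb = Kw/Ka = 1.54e-11; [OH⁻] = √(Kb × [A⁻]) = 1.1085e-06; pOH = 5.96; pH = 14 - pOH = 8.04.

V = 50.0 mL, pH = 8.04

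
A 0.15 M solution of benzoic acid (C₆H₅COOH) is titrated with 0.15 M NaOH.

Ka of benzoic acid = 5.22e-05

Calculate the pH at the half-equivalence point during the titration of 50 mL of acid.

At half-equivalence [HA] = [A⁻], so Henderson-Hasselbalch gives pH = pKa = -log(5.22e-05) = 4.28.

pH = pKa = 4.28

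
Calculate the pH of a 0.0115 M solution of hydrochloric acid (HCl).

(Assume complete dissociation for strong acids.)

[H⁺] = 0.0115 M for strong acid. pH = -log[H⁺] = -log(0.0115)

pH = 1.94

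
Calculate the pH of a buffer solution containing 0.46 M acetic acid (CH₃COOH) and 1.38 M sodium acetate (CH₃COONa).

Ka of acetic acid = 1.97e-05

pKa = -log(1.97e-05) = 4.71. pH = pKa + log([A⁻]/[HA]) = 4.71 + log(1.38/0.46)

pH = 5.18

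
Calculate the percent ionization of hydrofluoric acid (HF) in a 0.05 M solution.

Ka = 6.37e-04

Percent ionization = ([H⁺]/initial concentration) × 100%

Using Ka equilibrium: x² + Ka×x - Ka×C = 0. Solving: [H⁺] = 5.3341e-03. Percent = (5.3341e-03/0.05) × 100

Percent ionization = 10.7%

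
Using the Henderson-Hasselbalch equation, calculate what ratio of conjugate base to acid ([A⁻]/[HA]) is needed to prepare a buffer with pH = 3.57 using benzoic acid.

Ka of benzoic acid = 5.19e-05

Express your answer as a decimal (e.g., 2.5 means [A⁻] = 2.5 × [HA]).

pKa = -log(5.19e-05) = 4.2848. pH = pKa + log([A⁻]/[HA]), so log([A⁻]/[HA]) = pH − pKa = 3.57 − 4.2848 = -0.7148. [A⁻]/[HA] = 10^(-0.7148) = 0.193

[A⁻]/[HA] = 0.193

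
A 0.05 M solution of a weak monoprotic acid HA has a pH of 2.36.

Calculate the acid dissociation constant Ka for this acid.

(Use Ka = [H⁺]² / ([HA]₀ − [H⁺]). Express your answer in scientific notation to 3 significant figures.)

[H⁺] = 10^(−pH) = 10^(−2.36) = 4.365e-03 M. For HA ⇌ H⁺ + A⁻, Ka = [H⁺][A⁻]/[HA] = [H⁺]² / ([HA]₀ − [H⁺]) = (4.365e-03)² / (0.05 − 4.365e-03) = 4.18e-04.

K_a = 4.18e-04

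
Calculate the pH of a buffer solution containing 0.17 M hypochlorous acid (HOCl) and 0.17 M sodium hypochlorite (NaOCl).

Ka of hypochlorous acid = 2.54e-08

pKa = -log(2.54e-08) = 7.60. pH = pKa + log([A⁻]/[HA]) = 7.60 + log(0.17/0.17)

pH = 7.60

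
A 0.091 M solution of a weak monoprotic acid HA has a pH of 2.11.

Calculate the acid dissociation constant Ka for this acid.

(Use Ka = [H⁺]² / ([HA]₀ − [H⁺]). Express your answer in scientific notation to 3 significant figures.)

[H⁺] = 10^(−pH) = 10^(−2.11) = 7.762e-03 M. For HA ⇌ H⁺ + A⁻, Ka = [H⁺][A⁻]/[HA] = [H⁺]² / ([HA]₀ − [H⁺]) = (7.762e-03)² / (0.091 − 7.762e-03) = 7.24e-04.

K_a = 7.24e-04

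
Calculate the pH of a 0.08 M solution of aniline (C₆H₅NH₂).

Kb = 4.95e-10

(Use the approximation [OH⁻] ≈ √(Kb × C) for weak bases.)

[OH⁻] = √(Kb × C) = √(4.95e-10 × 0.08) = 6.2929e-06. pOH = 5.20, pH = 14 - pOH

pH = 8.80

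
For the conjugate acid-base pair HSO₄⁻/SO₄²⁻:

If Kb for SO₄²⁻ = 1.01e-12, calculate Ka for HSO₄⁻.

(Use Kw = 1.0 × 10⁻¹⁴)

For a conjugate pair Ka × Kb = Kw, so Ka = Kw/Kb = 1.0 × 10⁻¹⁴ / 1.01e-12 = 9.90e-03.

K_a = 9.90e-03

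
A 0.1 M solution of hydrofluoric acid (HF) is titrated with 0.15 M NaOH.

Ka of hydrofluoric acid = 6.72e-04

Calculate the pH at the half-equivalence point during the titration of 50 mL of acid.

At half-equivalence [HA] = [A⁻], so Henderson-Hasselbalch gives pH = pKa = -log(6.72e-04) = 3.17.

pH = pKa = 3.17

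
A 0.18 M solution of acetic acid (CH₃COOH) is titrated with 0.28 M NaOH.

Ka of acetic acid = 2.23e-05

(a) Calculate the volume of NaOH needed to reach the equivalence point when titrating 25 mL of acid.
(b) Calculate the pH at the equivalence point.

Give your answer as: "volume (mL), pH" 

moles acid = 0.18 × 25/1000 = 0.0045 mol; V_base = moles/0.28 × 1000 = 16.1 mL. At equivalence only the conjugate base is present: [A⁻] = 0.0045/0.041 = 1.0957e-01 M. Kb = Kw/Ka = 4.48e-10; [OH⁻] = √(Kb × [A⁻]) = 7.0094e-06; pOH = 5.15; pH = 14 - pOH = 8.85.

V = 16.1 mL, pH = 8.85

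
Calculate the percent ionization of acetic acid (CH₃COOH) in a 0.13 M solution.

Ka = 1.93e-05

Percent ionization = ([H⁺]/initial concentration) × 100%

Using Ka equilibrium: x² + Ka×x - Ka×C = 0. Solving: [H⁺] = 1.5744e-03. Percent = (1.5744e-03/0.13) × 100

Percent ionization = 1.21%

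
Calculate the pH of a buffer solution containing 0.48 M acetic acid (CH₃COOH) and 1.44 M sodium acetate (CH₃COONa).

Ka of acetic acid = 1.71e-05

pKa = -log(1.71e-05) = 4.77. pH = pKa + log([A⁻]/[HA]) = 4.77 + log(1.44/0.48)

pH = 5.24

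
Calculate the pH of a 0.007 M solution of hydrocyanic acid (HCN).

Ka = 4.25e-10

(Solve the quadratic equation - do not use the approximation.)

x² + Ka×x - Ka×C = 0. Using quadratic formula: [H⁺] = 1.7246e-06

pH = 5.76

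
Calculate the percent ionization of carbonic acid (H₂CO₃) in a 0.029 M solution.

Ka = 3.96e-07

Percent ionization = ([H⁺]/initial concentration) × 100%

Using Ka equilibrium: x² + Ka×x - Ka×C = 0. Solving: [H⁺] = 1.0697e-04. Percent = (1.0697e-04/0.029) × 100

Percent ionization = 0.369%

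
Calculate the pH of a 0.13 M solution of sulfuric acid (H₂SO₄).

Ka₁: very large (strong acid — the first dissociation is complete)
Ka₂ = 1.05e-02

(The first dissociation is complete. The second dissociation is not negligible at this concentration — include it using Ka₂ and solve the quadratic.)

First dissociation is complete: [H⁺]₀ = [HSO₄⁻]₀ = C = 0.13 M. Second dissociation HSO₄⁻ ⇌ H⁺ + SO₄²⁻: let x = [SO₄²⁻]. Ka₂ = (C + x)·x / (C − x) = 1.05e-02 → x² + (C + Ka₂)·x − Ka₂·C = 0 → x² + 0.14050·x − 1.365e-03 = 0. x = (−0.14050 + √(0.14050² + 4 × 1.365e-03)) / 2 = 9.1229e-03 M. [H⁺] = C + x = 0.13 + 9.1229e-03 = 1.3912e-01 M. pH = -log(1.3912e-01) = 0.86.

pH = 0.86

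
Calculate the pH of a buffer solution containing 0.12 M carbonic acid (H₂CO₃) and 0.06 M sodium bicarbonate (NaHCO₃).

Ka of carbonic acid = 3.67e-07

pKa = -log(3.67e-07) = 6.44. pH = pKa + log([A⁻]/[HA]) = 6.44 + log(0.06/0.12)

pH = 6.13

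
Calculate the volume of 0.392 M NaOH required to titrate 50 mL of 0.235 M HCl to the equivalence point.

At equivalence: moles acid = moles base. moles HCl = 0.235 × 50/1000 = 0.01175 mol. V_base = moles / 0.392 × 1000 = 30.0 mL.

V_{base} = 30.0 mL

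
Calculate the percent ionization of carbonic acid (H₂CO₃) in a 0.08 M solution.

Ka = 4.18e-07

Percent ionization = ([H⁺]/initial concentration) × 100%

Using Ka equilibrium: x² + Ka×x - Ka×C = 0. Solving: [H⁺] = 1.8266e-04. Percent = (1.8266e-04/0.08) × 100

Percent ionization = 0.228%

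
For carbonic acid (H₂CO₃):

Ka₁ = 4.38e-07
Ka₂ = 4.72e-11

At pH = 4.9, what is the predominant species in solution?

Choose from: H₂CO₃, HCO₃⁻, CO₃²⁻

pKa₁ = 6.36, pKa₂ = 10.33. For a polyprotic acid the predominant species crosses at each pKa: below pKa_n the protonated form dominates, above it the deprotonated form does. At pH = 4.9, the predominant species is H₂CO₃.

H₂CO₃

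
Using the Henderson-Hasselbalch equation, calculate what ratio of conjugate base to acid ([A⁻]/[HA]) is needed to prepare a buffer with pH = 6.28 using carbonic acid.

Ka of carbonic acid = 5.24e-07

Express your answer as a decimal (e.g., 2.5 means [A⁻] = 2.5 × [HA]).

pKa = -log(5.24e-07) = 6.2807. pH = pKa + log([A⁻]/[HA]), so log([A⁻]/[HA]) = pH − pKa = 6.28 − 6.2807 = -0.0007. [A⁻]/[HA] = 10^(-0.0007) = 0.998

[A⁻]/[HA] = 0.998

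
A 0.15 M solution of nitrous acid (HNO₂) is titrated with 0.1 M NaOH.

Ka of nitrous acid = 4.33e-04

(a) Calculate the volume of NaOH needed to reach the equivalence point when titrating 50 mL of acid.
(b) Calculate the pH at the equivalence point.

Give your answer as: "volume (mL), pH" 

moles acid = 0.15 × 50/1000 = 0.0075 mol; V_base = moles/0.1 × 1000 = 75.0 mL. At equivalence only the conjugate base is present: [A⁻] = 0.0075/0.125 = 6.0000e-02 M. Kb = Kw/Ka = 2.31e-11; [OH⁻] = √(Kb × [A⁻]) = 1.1771e-06; pOH = 5.93; pH = 14 - pOH = 8.07.

V = 75.0 mL, pH = 8.07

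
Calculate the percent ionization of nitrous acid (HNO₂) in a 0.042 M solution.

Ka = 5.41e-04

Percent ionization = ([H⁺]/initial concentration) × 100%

Using Ka equilibrium: x² + Ka×x - Ka×C = 0. Solving: [H⁺] = 4.5039e-03. Percent = (4.5039e-03/0.042) × 100

Percent ionization = 10.7%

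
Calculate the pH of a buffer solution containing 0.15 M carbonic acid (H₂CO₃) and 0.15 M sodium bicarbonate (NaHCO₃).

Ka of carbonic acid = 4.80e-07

pKa = -log(4.80e-07) = 6.32. pH = pKa + log([A⁻]/[HA]) = 6.32 + log(0.15/0.15)

pH = 6.32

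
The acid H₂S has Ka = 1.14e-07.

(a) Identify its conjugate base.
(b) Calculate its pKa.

(a) The conjugate base is formed by removing one H⁺ from H₂S, giving HS⁻. (b) pKa = -log(Ka) = -log(1.14e-07) = 6.94.

Conjugate base: HS⁻; pK_a = 6.94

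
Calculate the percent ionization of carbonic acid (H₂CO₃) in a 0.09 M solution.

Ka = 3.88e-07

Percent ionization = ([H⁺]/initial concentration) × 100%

Using Ka equilibrium: x² + Ka×x - Ka×C = 0. Solving: [H⁺] = 1.8668e-04. Percent = (1.8668e-04/0.09) × 100

Percent ionization = 0.207%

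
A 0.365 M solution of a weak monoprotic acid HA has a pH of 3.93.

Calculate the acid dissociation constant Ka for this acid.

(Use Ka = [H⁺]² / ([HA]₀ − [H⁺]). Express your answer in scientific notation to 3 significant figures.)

[H⁺] = 10^(−pH) = 10^(−3.93) = 1.175e-04 M. For HA ⇌ H⁺ + A⁻, Ka = [H⁺][A⁻]/[HA] = [H⁺]² / ([HA]₀ − [H⁺]) = (1.175e-04)² / (0.365 − 1.175e-04) = 3.78e-08.

K_a = 3.78e-08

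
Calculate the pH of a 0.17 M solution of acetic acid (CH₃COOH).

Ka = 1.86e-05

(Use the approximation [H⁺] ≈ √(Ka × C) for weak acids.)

[H⁺] = √(Ka × C) = √(1.86e-05 × 0.17) = 1.7782e-03. pH = -log(1.7782e-03)

pH = 2.75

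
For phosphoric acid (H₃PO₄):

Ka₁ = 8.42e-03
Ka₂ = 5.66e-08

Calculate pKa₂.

pKa₂ = -log(Ka₂) = -log(5.66e-08) = 7.25.

pK_{a2} = 7.25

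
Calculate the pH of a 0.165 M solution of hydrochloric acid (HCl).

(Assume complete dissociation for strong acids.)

[H⁺] = 0.165 M for strong acid. pH = -log[H⁺] = -log(0.165)

pH = 0.78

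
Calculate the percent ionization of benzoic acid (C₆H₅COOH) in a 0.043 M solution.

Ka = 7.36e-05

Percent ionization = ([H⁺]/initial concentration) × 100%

Using Ka equilibrium: x² + Ka×x - Ka×C = 0. Solving: [H⁺] = 1.7426e-03. Percent = (1.7426e-03/0.043) × 100

Percent ionization = 4.05%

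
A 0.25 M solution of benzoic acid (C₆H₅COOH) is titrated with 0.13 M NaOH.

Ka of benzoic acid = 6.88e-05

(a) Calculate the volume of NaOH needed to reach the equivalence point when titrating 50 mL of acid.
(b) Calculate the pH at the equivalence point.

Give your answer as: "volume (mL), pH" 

moles acid = 0.25 × 50/1000 = 0.0125 mol; V_base = moles/0.13 × 1000 = 96.2 mL. At equivalence only the conjugate base is present: [A⁻] = 0.0125/0.146 = 8.5526e-02 M. Kb = Kw/Ka = 1.45e-10; [OH⁻] = √(Kb × [A⁻]) = 3.5258e-06; pOH = 5.45; pH = 14 - pOH = 8.55.

V = 96.2 mL, pH = 8.55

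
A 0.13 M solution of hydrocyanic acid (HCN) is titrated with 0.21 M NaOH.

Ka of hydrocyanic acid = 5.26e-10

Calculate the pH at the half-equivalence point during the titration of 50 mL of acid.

At half-equivalence [HA] = [A⁻], so Henderson-Hasselbalch gives pH = pKa = -log(5.26e-10) = 9.28.

pH = pKa = 9.28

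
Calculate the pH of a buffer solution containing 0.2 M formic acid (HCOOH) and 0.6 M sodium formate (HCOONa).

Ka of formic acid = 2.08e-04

pKa = -log(2.08e-04) = 3.68. pH = pKa + log([A⁻]/[HA]) = 3.68 + log(0.6/0.2)

pH = 4.16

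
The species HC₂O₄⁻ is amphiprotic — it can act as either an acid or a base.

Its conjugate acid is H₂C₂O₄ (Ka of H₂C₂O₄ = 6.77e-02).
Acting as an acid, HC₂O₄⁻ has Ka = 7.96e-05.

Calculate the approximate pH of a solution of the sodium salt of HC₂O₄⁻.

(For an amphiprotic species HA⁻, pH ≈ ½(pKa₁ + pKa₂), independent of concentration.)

pKa₁ = -log(6.77e-02) = 1.17; pKa₂ = -log(7.96e-05) = 4.10. For an amphiprotic species, pH ≈ ½(pKa₁ + pKa₂) = ½(1.17 + 4.10) = 2.63.

pH = 2.63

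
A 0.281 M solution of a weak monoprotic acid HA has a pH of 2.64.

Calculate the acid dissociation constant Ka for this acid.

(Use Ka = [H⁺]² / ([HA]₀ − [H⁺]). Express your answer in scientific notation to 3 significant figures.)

[H⁺] = 10^(−pH) = 10^(−2.64) = 2.291e-03 M. For HA ⇌ H⁺ + A⁻, Ka = [H⁺][A⁻]/[HA] = [H⁺]² / ([HA]₀ − [H⁺]) = (2.291e-03)² / (0.281 − 2.291e-03) = 1.88e-05.

K_a = 1.88e-05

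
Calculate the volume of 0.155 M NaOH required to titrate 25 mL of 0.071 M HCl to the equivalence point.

At equivalence: moles acid = moles base. moles HCl = 0.071 × 25/1000 = 0.001775 mol. V_base = moles / 0.155 × 1000 = 11.5 mL.

V_{base} = 11.5 mL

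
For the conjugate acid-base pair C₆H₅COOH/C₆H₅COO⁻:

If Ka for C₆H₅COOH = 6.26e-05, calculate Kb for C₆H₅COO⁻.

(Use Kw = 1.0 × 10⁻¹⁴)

For a conjugate pair Ka × Kb = Kw, so Kb = Kw/Ka = 1.0 × 10⁻¹⁴ / 6.26e-05 = 1.60e-10.

K_b = 1.60e-10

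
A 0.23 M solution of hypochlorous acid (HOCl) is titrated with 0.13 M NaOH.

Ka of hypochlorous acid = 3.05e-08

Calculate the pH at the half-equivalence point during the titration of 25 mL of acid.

At half-equivalence [HA] = [A⁻], so Henderson-Hasselbalch gives pH = pKa = -log(3.05e-08) = 7.52.

pH = pKa = 7.52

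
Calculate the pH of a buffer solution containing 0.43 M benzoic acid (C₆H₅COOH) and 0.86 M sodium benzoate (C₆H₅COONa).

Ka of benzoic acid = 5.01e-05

pKa = -log(5.01e-05) = 4.30. pH = pKa + log([A⁻]/[HA]) = 4.30 + log(0.86/0.43)

pH = 4.60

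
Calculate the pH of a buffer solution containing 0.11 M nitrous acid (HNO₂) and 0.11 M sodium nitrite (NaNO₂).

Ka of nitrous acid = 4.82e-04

pKa = -log(4.82e-04) = 3.32. pH = pKa + log([A⁻]/[HA]) = 3.32 + log(0.11/0.11)

pH = 3.32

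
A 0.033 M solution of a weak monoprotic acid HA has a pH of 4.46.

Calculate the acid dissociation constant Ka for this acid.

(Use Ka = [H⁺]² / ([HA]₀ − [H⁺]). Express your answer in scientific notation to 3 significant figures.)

[H⁺] = 10^(−pH) = 10^(−4.46) = 3.467e-05 M. For HA ⇌ H⁺ + A⁻, Ka = [H⁺][A⁻]/[HA] = [H⁺]² / ([HA]₀ − [H⁺]) = (3.467e-05)² / (0.033 − 3.467e-05) = 3.65e-08.

K_a = 3.65e-08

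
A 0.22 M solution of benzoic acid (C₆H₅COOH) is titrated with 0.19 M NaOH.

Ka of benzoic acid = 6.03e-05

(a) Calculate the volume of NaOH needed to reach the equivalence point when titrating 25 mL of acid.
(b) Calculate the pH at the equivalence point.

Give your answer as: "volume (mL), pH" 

moles acid = 0.22 × 25/1000 = 0.0055 mol; V_base = moles/0.19 × 1000 = 28.9 mL. At equivalence only the conjugate base is present: [A⁻] = 0.0055/0.054 = 1.0195e-01 M. Kb = Kw/Ka = 1.66e-10; [OH⁻] = √(Kb × [A⁻]) = 4.1119e-06; pOH = 5.39; pH = 14 - pOH = 8.61.

V = 28.9 mL, pH = 8.61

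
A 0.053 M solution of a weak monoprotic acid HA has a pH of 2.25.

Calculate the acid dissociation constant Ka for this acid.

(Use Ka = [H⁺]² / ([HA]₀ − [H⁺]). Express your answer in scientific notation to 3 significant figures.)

[H⁺] = 10^(−pH) = 10^(−2.25) = 5.623e-03 M. For HA ⇌ H⁺ + A⁻, Ka = [H⁺][A⁻]/[HA] = [H⁺]² / ([HA]₀ − [H⁺]) = (5.623e-03)² / (0.053 − 5.623e-03) = 6.67e-04.

K_a = 6.67e-04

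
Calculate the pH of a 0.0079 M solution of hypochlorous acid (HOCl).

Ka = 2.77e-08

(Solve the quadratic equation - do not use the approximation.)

x² + Ka×x - Ka×C = 0. Using quadratic formula: [H⁺] = 1.4779e-05

pH = 4.83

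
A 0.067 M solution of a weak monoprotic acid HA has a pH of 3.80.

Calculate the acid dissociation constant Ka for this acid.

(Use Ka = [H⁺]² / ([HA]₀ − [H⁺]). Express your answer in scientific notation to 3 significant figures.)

[H⁺] = 10^(−pH) = 10^(−3.80) = 1.585e-04 M. For HA ⇌ H⁺ + A⁻, Ka = [H⁺][A⁻]/[HA] = [H⁺]² / ([HA]₀ − [H⁺]) = (1.585e-04)² / (0.067 − 1.585e-04) = 3.76e-07.

K_a = 3.76e-07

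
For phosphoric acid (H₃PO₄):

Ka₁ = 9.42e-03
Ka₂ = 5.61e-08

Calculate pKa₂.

pKa₂ = -log(Ka₂) = -log(5.61e-08) = 7.25.

pK_{a2} = 7.25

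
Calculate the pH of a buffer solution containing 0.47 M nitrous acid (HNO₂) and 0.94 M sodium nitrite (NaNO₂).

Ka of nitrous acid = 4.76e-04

pKa = -log(4.76e-04) = 3.32. pH = pKa + log([A⁻]/[HA]) = 3.32 + log(0.94/0.47)

pH = 3.62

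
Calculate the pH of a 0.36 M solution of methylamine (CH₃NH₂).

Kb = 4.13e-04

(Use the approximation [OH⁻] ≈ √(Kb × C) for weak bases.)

[OH⁻] = √(Kb × C) = √(4.13e-04 × 0.36) = 1.2193e-02. pOH = 1.91, pH = 14 - pOH

pH = 12.09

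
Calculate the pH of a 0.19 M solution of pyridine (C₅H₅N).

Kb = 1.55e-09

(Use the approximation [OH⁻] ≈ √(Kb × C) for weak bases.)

[OH⁻] = √(Kb × C) = √(1.55e-09 × 0.19) = 1.7161e-05. pOH = 4.77, pH = 14 - pOH

pH = 9.23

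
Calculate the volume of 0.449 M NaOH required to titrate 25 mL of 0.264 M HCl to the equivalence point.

At equivalence: moles acid = moles base. moles HCl = 0.264 × 25/1000 = 0.0066 mol. V_base = moles / 0.449 × 1000 = 14.7 mL.

V_{base} = 14.7 mL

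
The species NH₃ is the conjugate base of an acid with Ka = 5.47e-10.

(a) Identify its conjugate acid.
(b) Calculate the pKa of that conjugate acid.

(a) The conjugate acid is formed by adding one H⁺ to NH₃, giving NH₄⁺. (b) pKa = -log(Ka) = -log(5.47e-10) = 9.26.

Conjugate acid: NH₄⁺; pK_a = 9.26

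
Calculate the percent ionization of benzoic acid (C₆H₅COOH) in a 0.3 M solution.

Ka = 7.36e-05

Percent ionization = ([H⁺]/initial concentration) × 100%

Using Ka equilibrium: x² + Ka×x - Ka×C = 0. Solving: [H⁺] = 4.6623e-03. Percent = (4.6623e-03/0.3) × 100

Percent ionization = 1.55%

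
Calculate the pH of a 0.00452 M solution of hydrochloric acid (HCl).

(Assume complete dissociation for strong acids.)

[H⁺] = 0.00452 M for strong acid. pH = -log[H⁺] = -log(0.00452)

pH = 2.34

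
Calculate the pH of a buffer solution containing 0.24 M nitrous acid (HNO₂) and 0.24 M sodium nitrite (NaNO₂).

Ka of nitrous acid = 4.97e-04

pKa = -log(4.97e-04) = 3.30. pH = pKa + log([A⁻]/[HA]) = 3.30 + log(0.24/0.24)

pH = 3.30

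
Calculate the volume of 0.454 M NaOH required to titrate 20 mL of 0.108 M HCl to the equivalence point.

At equivalence: moles acid = moles base. moles HCl = 0.108 × 20/1000 = 0.00216 mol. V_base = moles / 0.454 × 1000 = 4.8 mL.

V_{base} = 4.8 mL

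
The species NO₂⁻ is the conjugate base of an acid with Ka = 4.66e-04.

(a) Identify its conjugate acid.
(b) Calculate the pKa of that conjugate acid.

(a) The conjugate acid is formed by adding one H⁺ to NO₂⁻, giving HNO₂. (b) pKa = -log(Ka) = -log(4.66e-04) = 3.33.

Conjugate acid: HNO₂; pK_a = 3.33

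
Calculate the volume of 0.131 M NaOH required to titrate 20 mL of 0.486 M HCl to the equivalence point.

At equivalence: moles acid = moles base. moles HCl = 0.486 × 20/1000 = 0.00972 mol. V_base = moles / 0.131 × 1000 = 74.2 mL.

V_{base} = 74.2 mL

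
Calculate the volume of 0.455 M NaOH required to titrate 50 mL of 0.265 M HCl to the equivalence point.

At equivalence: moles acid = moles base. moles HCl = 0.265 × 50/1000 = 0.01325 mol. V_base = moles / 0.455 × 1000 = 29.1 mL.

V_{base} = 29.1 mL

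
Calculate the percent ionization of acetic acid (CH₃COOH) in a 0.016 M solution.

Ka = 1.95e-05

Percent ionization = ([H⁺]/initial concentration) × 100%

Using Ka equilibrium: x² + Ka×x - Ka×C = 0. Solving: [H⁺] = 5.4890e-04. Percent = (5.4890e-04/0.016) × 100

Percent ionization = 3.43%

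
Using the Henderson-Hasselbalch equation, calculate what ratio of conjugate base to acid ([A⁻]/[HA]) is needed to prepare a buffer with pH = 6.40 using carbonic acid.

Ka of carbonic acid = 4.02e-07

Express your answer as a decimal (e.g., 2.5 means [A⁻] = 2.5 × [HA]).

pKa = -log(4.02e-07) = 6.3958. pH = pKa + log([A⁻]/[HA]), so log([A⁻]/[HA]) = pH − pKa = 6.40 − 6.3958 = 0.0042. [A⁻]/[HA] = 10^(0.0042) = 1.01

[A⁻]/[HA] = 1.01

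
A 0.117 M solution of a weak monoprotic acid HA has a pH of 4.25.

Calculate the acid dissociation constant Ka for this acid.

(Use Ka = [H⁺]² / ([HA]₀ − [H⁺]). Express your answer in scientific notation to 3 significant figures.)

[H⁺] = 10^(−pH) = 10^(−4.25) = 5.623e-05 M. For HA ⇌ H⁺ + A⁻, Ka = [H⁺][A⁻]/[HA] = [H⁺]² / ([HA]₀ − [H⁺]) = (5.623e-05)² / (0.117 − 5.623e-05) = 2.70e-08.

K_a = 2.70e-08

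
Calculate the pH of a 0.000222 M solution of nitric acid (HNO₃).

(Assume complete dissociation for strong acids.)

[H⁺] = 0.000222 M for strong acid. pH = -log[H⁺] = -log(0.000222)

pH = 3.65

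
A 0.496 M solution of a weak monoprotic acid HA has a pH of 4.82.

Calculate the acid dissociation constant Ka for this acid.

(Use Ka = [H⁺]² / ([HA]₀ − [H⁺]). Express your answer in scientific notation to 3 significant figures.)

[H⁺] = 10^(−pH) = 10^(−4.82) = 1.514e-05 M. For HA ⇌ H⁺ + A⁻, Ka = [H⁺][A⁻]/[HA] = [H⁺]² / ([HA]₀ − [H⁺]) = (1.514e-05)² / (0.496 − 1.514e-05) = 4.62e-10.

K_a = 4.62e-10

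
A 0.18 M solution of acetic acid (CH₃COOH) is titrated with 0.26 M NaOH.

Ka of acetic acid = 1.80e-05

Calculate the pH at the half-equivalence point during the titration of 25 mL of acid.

At half-equivalence [HA] = [A⁻], so Henderson-Hasselbalch gives pH = pKa = -log(1.80e-05) = 4.74.

pH = pKa = 4.74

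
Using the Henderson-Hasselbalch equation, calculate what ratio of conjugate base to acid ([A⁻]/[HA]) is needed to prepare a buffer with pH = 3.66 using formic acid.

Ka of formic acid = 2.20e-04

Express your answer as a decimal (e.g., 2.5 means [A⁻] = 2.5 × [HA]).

pKa = -log(2.20e-04) = 3.6576. pH = pKa + log([A⁻]/[HA]), so log([A⁻]/[HA]) = pH − pKa = 3.66 − 3.6576 = 0.0024. [A⁻]/[HA] = 10^(0.0024) = 1.01

[A⁻]/[HA] = 1.01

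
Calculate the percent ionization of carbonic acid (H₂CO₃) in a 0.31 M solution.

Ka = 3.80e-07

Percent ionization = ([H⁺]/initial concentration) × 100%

Using Ka equilibrium: x² + Ka×x - Ka×C = 0. Solving: [H⁺] = 3.4303e-04. Percent = (3.4303e-04/0.31) × 100

Percent ionization = 0.111%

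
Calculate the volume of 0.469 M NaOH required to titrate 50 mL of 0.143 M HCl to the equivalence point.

At equivalence: moles acid = moles base. moles HCl = 0.143 × 50/1000 = 0.00715 mol. V_base = moles / 0.469 × 1000 = 15.2 mL.

V_{base} = 15.2 mL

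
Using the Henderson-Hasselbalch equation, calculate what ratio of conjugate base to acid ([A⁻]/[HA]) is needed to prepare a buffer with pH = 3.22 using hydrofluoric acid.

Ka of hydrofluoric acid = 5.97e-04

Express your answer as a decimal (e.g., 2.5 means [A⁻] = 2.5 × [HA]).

pKa = -log(5.97e-04) = 3.2240. pH = pKa + log([A⁻]/[HA]), so log([A⁻]/[HA]) = pH − pKa = 3.22 − 3.2240 = -0.0040. [A⁻]/[HA] = 10^(-0.0040) = 0.991

[A⁻]/[HA] = 0.991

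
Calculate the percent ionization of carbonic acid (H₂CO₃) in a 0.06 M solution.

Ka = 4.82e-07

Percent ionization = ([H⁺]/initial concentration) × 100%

Using Ka equilibrium: x² + Ka×x - Ka×C = 0. Solving: [H⁺] = 1.6982e-04. Percent = (1.6982e-04/0.06) × 100

Percent ionization = 0.283%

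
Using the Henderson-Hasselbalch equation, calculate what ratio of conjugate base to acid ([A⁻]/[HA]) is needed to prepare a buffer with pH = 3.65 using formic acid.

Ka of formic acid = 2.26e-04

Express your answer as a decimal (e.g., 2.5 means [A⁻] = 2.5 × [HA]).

pKa = -log(2.26e-04) = 3.6459. pH = pKa + log([A⁻]/[HA]), so log([A⁻]/[HA]) = pH − pKa = 3.65 − 3.6459 = 0.0041. [A⁻]/[HA] = 10^(0.0041) = 1.01

[A⁻]/[HA] = 1.01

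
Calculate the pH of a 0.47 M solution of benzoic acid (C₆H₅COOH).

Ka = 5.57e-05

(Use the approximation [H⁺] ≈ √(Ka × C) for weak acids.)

[H⁺] = √(Ka × C) = √(5.57e-05 × 0.47) = 5.1165e-03. pH = -log(5.1165e-03)

pH = 2.29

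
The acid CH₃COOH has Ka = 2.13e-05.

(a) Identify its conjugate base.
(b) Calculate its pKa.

(a) The conjugate base is formed by removing one H⁺ from CH₃COOH, giving CH₃COO⁻. (b) pKa = -log(Ka) = -log(2.13e-05) = 4.67.

Conjugate base: CH₃COO⁻; pK_a = 4.67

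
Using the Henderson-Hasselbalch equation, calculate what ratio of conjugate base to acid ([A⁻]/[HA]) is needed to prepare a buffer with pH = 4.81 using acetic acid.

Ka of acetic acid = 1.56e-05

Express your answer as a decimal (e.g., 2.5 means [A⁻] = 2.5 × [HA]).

pKa = -log(1.56e-05) = 4.8069. pH = pKa + log([A⁻]/[HA]), so log([A⁻]/[HA]) = pH − pKa = 4.81 − 4.8069 = 0.0031. [A⁻]/[HA] = 10^(0.0031) = 1.01

[A⁻]/[HA] = 1.01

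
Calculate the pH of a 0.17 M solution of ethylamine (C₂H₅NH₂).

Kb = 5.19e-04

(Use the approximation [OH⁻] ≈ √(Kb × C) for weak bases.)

[OH⁻] = √(Kb × C) = √(5.19e-04 × 0.17) = 9.3931e-03. pOH = 2.03, pH = 14 - pOH

pH = 11.97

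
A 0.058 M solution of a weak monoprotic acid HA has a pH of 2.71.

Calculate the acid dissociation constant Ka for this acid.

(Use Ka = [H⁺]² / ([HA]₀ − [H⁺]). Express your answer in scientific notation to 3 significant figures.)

[H⁺] = 10^(−pH) = 10^(−2.71) = 1.950e-03 M. For HA ⇌ H⁺ + A⁻, Ka = [H⁺][A⁻]/[HA] = [H⁺]² / ([HA]₀ − [H⁺]) = (1.950e-03)² / (0.058 − 1.950e-03) = 6.78e-05.

K_a = 6.78e-05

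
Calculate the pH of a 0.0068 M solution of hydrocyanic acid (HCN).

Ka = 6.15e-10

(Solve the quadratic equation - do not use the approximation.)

x² + Ka×x - Ka×C = 0. Using quadratic formula: [H⁺] = 2.0447e-06

pH = 5.69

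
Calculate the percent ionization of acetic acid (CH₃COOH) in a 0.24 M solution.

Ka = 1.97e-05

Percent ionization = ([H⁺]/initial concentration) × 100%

Using Ka equilibrium: x² + Ka×x - Ka×C = 0. Solving: [H⁺] = 2.1646e-03. Percent = (2.1646e-03/0.24) × 100

Percent ionization = 0.902%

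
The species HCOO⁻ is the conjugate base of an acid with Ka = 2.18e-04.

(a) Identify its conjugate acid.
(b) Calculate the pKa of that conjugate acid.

(a) The conjugate acid is formed by adding one H⁺ to HCOO⁻, giving HCOOH. (b) pKa = -log(Ka) = -log(2.18e-04) = 3.66.

Conjugate acid: HCOOH; pK_a = 3.66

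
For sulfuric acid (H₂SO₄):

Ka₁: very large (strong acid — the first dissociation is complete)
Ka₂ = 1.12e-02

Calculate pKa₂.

pKa₂ = -log(Ka₂) = -log(1.12e-02) = 1.95.

pK_{a2} = 1.95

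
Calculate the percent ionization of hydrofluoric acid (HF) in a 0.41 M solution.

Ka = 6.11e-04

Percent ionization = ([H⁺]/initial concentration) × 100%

Using Ka equilibrium: x² + Ka×x - Ka×C = 0. Solving: [H⁺] = 1.5525e-02. Percent = (1.5525e-02/0.41) × 100

Percent ionization = 3.79%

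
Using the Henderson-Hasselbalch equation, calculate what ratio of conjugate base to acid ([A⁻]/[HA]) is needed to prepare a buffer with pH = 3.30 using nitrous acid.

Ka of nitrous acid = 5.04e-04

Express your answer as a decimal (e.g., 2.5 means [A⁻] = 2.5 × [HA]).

pKa = -log(5.04e-04) = 3.2976. pH = pKa + log([A⁻]/[HA]), so log([A⁻]/[HA]) = pH − pKa = 3.30 − 3.2976 = 0.0024. [A⁻]/[HA] = 10^(0.0024) = 1.01

[A⁻]/[HA] = 1.01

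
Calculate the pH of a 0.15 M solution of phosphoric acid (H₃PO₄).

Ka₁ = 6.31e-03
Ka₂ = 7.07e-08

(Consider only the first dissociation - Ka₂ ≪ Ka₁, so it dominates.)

First dissociation dominates. From Ka₁ = [H⁺][HA⁻]/[H₂A], x² + Ka₁·x − Ka₁·C = 0 with C = 0.15 M and Ka₁ = 6.31e-03. Solving: [H⁺] = (−Ka₁ + √(Ka₁² + 4·Ka₁·C)) / 2 = 2.7772e-02 M. pH = -log(2.7772e-02) = 1.56.

pH = 1.56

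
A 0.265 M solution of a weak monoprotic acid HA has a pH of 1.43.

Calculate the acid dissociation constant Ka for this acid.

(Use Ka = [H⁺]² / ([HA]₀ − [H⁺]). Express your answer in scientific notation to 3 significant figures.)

[H⁺] = 10^(−pH) = 10^(−1.43) = 3.715e-02 M. For HA ⇌ H⁺ + A⁻, Ka = [H⁺][A⁻]/[HA] = [H⁺]² / ([HA]₀ − [H⁺]) = (3.715e-02)² / (0.265 − 3.715e-02) = 6.06e-03.

K_a = 6.06e-03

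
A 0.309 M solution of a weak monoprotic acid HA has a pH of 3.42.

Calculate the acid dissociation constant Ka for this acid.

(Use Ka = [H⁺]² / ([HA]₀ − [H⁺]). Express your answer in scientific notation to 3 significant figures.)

[H⁺] = 10^(−pH) = 10^(−3.42) = 3.802e-04 M. For HA ⇌ H⁺ + A⁻, Ka = [H⁺][A⁻]/[HA] = [H⁺]² / ([HA]₀ − [H⁺]) = (3.802e-04)² / (0.309 − 3.802e-04) = 4.68e-07.

K_a = 4.68e-07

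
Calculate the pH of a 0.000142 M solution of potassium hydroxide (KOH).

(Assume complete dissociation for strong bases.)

[OH⁻] = 0.000142 M for strong base. pOH = -log[OH⁻] = 3.85, pH = 14 - pOH

pH = 10.15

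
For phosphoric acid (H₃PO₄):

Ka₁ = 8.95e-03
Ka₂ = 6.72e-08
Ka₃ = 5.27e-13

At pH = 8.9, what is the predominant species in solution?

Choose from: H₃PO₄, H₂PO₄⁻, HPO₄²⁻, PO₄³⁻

pKa₁ = 2.05, pKa₂ = 7.17, pKa₃ = 12.28. For a polyprotic acid the predominant species crosses at each pKa: below pKa_n the protonated form dominates, above it the deprotonated form does. At pH = 8.9, the predominant species is HPO₄²⁻.

HPO₄²⁻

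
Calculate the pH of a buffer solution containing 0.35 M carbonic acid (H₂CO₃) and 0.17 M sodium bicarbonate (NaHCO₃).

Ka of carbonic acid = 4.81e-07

pKa = -log(4.81e-07) = 6.32. pH = pKa + log([A⁻]/[HA]) = 6.32 + log(0.17/0.35)

pH = 6.00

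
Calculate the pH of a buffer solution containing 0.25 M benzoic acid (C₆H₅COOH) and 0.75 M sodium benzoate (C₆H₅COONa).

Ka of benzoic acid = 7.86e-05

pKa = -log(7.86e-05) = 4.10. pH = pKa + log([A⁻]/[HA]) = 4.10 + log(0.75/0.25)

pH = 4.58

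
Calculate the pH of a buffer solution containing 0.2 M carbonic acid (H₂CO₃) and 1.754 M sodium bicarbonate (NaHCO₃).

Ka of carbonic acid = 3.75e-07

pKa = -log(3.75e-07) = 6.43. pH = pKa + log([A⁻]/[HA]) = 6.43 + log(1.754/0.2)

pH = 7.37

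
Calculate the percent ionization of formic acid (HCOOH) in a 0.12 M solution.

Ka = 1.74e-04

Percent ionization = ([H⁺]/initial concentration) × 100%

Using Ka equilibrium: x² + Ka×x - Ka×C = 0. Solving: [H⁺] = 4.4833e-03. Percent = (4.4833e-03/0.12) × 100

Percent ionization = 3.74%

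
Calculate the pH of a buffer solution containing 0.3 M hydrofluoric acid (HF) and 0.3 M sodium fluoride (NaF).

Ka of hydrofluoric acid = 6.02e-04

pKa = -log(6.02e-04) = 3.22. pH = pKa + log([A⁻]/[HA]) = 3.22 + log(0.3/0.3)

pH = 3.22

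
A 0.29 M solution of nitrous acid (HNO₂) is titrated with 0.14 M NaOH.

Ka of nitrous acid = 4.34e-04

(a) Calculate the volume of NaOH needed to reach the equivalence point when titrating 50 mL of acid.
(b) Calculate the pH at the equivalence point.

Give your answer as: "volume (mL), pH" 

moles acid = 0.29 × 50/1000 = 0.0145 mol; V_base = moles/0.14 × 1000 = 103.6 mL. At equivalence only the conjugate base is present: [A⁻] = 0.0145/0.154 = 9.4419e-02 M. Kb = Kw/Ka = 2.30e-11; [OH⁻] = √(Kb × [A⁻]) = 1.4750e-06; pOH = 5.83; pH = 14 - pOH = 8.17.

V = 103.6 mL, pH = 8.17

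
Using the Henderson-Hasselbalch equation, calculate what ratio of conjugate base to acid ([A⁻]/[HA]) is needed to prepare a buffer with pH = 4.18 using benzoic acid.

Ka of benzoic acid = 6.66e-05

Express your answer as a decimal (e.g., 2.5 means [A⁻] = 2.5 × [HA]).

pKa = -log(6.66e-05) = 4.1765. pH = pKa + log([A⁻]/[HA]), so log([A⁻]/[HA]) = pH − pKa = 4.18 − 4.1765 = 0.0035. [A⁻]/[HA] = 10^(0.0035) = 1.01

[A⁻]/[HA] = 1.01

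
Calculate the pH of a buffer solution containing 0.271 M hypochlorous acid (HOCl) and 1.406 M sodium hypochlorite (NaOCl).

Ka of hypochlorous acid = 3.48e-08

pKa = -log(3.48e-08) = 7.46. pH = pKa + log([A⁻]/[HA]) = 7.46 + log(1.406/0.271)

pH = 8.17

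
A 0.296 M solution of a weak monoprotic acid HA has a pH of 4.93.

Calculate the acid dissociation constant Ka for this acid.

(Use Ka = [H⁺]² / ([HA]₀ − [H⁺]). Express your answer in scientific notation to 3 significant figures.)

[H⁺] = 10^(−pH) = 10^(−4.93) = 1.175e-05 M. For HA ⇌ H⁺ + A⁻, Ka = [H⁺][A⁻]/[HA] = [H⁺]² / ([HA]₀ − [H⁺]) = (1.175e-05)² / (0.296 − 1.175e-05) = 4.66e-10.

K_a = 4.66e-10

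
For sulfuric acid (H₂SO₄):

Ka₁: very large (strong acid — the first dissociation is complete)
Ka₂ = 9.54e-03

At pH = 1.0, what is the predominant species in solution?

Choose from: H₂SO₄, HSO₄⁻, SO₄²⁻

The first dissociation is complete, so H₂SO₄ itself is never the predominant species in water; pKa₂ = -log(9.54e-03) = 2.02. For a polyprotic acid the predominant species crosses at each pKa: below pKa_n the protonated form dominates, above it the deprotonated form does. At pH = 1.0, the predominant species is HSO₄⁻.

HSO₄⁻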